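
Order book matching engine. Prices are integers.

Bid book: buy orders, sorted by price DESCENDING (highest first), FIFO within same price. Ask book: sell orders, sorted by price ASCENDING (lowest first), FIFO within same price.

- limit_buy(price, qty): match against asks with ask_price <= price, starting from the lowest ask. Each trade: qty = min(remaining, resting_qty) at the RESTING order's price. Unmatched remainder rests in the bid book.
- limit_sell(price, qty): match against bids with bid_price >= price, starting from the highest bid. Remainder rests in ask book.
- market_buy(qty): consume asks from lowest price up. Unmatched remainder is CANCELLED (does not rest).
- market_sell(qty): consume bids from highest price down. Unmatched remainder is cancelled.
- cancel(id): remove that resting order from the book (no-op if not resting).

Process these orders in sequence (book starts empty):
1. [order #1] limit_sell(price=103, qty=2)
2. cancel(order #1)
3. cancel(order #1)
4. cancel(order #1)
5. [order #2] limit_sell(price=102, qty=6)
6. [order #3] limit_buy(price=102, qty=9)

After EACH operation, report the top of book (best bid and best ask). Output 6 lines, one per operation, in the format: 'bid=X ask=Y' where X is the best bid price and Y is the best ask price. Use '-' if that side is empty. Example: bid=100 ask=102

Answer: bid=- ask=103
bid=- ask=-
bid=- ask=-
bid=- ask=-
bid=- ask=102
bid=102 ask=-

Derivation:
After op 1 [order #1] limit_sell(price=103, qty=2): fills=none; bids=[-] asks=[#1:2@103]
After op 2 cancel(order #1): fills=none; bids=[-] asks=[-]
After op 3 cancel(order #1): fills=none; bids=[-] asks=[-]
After op 4 cancel(order #1): fills=none; bids=[-] asks=[-]
After op 5 [order #2] limit_sell(price=102, qty=6): fills=none; bids=[-] asks=[#2:6@102]
After op 6 [order #3] limit_buy(price=102, qty=9): fills=#3x#2:6@102; bids=[#3:3@102] asks=[-]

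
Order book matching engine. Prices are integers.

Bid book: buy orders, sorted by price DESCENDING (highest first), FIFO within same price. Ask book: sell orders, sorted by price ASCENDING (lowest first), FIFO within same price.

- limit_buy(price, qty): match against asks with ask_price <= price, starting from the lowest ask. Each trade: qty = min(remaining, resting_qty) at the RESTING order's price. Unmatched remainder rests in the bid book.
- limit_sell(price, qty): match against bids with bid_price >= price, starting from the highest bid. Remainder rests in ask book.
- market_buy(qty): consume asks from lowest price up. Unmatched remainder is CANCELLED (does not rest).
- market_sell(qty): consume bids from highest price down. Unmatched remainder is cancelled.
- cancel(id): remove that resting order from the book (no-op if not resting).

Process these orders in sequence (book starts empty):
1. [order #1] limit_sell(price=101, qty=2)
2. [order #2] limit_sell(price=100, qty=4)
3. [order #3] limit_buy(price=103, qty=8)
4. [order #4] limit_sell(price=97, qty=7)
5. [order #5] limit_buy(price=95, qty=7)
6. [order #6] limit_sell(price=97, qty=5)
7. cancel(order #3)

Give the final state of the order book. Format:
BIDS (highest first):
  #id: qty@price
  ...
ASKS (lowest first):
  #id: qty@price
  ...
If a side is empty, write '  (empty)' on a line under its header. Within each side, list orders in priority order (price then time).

Answer: BIDS (highest first):
  #5: 7@95
ASKS (lowest first):
  #4: 5@97
  #6: 5@97

Derivation:
After op 1 [order #1] limit_sell(price=101, qty=2): fills=none; bids=[-] asks=[#1:2@101]
After op 2 [order #2] limit_sell(price=100, qty=4): fills=none; bids=[-] asks=[#2:4@100 #1:2@101]
After op 3 [order #3] limit_buy(price=103, qty=8): fills=#3x#2:4@100 #3x#1:2@101; bids=[#3:2@103] asks=[-]
After op 4 [order #4] limit_sell(price=97, qty=7): fills=#3x#4:2@103; bids=[-] asks=[#4:5@97]
After op 5 [order #5] limit_buy(price=95, qty=7): fills=none; bids=[#5:7@95] asks=[#4:5@97]
After op 6 [order #6] limit_sell(price=97, qty=5): fills=none; bids=[#5:7@95] asks=[#4:5@97 #6:5@97]
After op 7 cancel(order #3): fills=none; bids=[#5:7@95] asks=[#4:5@97 #6:5@97]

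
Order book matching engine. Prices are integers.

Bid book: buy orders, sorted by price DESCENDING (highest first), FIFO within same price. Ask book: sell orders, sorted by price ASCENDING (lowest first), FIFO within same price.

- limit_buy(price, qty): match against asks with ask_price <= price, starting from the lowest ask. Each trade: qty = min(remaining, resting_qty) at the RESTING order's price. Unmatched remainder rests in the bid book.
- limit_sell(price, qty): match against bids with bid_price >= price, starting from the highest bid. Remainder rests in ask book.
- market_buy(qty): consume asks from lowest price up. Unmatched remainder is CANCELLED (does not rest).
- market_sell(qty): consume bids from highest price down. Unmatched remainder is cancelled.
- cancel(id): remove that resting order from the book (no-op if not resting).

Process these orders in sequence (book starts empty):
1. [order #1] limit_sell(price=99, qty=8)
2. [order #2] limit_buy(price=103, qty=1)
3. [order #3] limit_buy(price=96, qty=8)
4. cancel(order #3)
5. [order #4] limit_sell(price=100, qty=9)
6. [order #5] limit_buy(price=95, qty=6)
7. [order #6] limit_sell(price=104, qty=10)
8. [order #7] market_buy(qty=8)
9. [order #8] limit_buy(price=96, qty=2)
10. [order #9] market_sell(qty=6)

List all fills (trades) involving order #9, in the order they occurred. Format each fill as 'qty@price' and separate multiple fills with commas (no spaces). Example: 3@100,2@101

After op 1 [order #1] limit_sell(price=99, qty=8): fills=none; bids=[-] asks=[#1:8@99]
After op 2 [order #2] limit_buy(price=103, qty=1): fills=#2x#1:1@99; bids=[-] asks=[#1:7@99]
After op 3 [order #3] limit_buy(price=96, qty=8): fills=none; bids=[#3:8@96] asks=[#1:7@99]
After op 4 cancel(order #3): fills=none; bids=[-] asks=[#1:7@99]
After op 5 [order #4] limit_sell(price=100, qty=9): fills=none; bids=[-] asks=[#1:7@99 #4:9@100]
After op 6 [order #5] limit_buy(price=95, qty=6): fills=none; bids=[#5:6@95] asks=[#1:7@99 #4:9@100]
After op 7 [order #6] limit_sell(price=104, qty=10): fills=none; bids=[#5:6@95] asks=[#1:7@99 #4:9@100 #6:10@104]
After op 8 [order #7] market_buy(qty=8): fills=#7x#1:7@99 #7x#4:1@100; bids=[#5:6@95] asks=[#4:8@100 #6:10@104]
After op 9 [order #8] limit_buy(price=96, qty=2): fills=none; bids=[#8:2@96 #5:6@95] asks=[#4:8@100 #6:10@104]
After op 10 [order #9] market_sell(qty=6): fills=#8x#9:2@96 #5x#9:4@95; bids=[#5:2@95] asks=[#4:8@100 #6:10@104]

Answer: 2@96,4@95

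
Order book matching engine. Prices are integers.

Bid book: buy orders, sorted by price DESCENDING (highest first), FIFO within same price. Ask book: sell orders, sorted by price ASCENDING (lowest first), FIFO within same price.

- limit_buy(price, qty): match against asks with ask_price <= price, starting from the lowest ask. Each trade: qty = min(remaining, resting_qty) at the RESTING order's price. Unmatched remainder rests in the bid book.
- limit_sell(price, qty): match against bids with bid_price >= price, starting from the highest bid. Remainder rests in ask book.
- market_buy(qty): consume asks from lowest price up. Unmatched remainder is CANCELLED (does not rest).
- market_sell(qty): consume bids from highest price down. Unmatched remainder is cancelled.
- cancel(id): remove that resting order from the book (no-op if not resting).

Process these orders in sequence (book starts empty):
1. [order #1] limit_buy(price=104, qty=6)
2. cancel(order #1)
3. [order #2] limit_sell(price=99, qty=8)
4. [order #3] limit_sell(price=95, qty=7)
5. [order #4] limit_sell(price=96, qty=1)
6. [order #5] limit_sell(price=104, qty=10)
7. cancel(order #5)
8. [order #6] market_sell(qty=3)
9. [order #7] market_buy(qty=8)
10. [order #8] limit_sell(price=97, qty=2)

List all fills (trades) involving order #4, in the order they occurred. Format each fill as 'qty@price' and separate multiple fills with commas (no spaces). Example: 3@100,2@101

After op 1 [order #1] limit_buy(price=104, qty=6): fills=none; bids=[#1:6@104] asks=[-]
After op 2 cancel(order #1): fills=none; bids=[-] asks=[-]
After op 3 [order #2] limit_sell(price=99, qty=8): fills=none; bids=[-] asks=[#2:8@99]
After op 4 [order #3] limit_sell(price=95, qty=7): fills=none; bids=[-] asks=[#3:7@95 #2:8@99]
After op 5 [order #4] limit_sell(price=96, qty=1): fills=none; bids=[-] asks=[#3:7@95 #4:1@96 #2:8@99]
After op 6 [order #5] limit_sell(price=104, qty=10): fills=none; bids=[-] asks=[#3:7@95 #4:1@96 #2:8@99 #5:10@104]
After op 7 cancel(order #5): fills=none; bids=[-] asks=[#3:7@95 #4:1@96 #2:8@99]
After op 8 [order #6] market_sell(qty=3): fills=none; bids=[-] asks=[#3:7@95 #4:1@96 #2:8@99]
After op 9 [order #7] market_buy(qty=8): fills=#7x#3:7@95 #7x#4:1@96; bids=[-] asks=[#2:8@99]
After op 10 [order #8] limit_sell(price=97, qty=2): fills=none; bids=[-] asks=[#8:2@97 #2:8@99]

Answer: 1@96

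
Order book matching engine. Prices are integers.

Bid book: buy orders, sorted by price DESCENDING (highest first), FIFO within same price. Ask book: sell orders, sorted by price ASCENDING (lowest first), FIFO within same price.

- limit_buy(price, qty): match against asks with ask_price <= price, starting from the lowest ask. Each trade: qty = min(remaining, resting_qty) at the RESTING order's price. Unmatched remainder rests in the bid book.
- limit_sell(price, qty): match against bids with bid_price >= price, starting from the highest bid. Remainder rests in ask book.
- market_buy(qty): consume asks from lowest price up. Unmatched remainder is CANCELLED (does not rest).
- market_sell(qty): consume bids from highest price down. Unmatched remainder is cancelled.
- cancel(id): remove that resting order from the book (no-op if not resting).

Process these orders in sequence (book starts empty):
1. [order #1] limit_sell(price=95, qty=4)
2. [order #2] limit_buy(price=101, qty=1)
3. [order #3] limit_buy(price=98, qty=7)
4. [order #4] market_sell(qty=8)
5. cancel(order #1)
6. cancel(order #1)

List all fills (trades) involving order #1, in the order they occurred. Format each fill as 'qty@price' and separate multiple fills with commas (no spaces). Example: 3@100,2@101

After op 1 [order #1] limit_sell(price=95, qty=4): fills=none; bids=[-] asks=[#1:4@95]
After op 2 [order #2] limit_buy(price=101, qty=1): fills=#2x#1:1@95; bids=[-] asks=[#1:3@95]
After op 3 [order #3] limit_buy(price=98, qty=7): fills=#3x#1:3@95; bids=[#3:4@98] asks=[-]
After op 4 [order #4] market_sell(qty=8): fills=#3x#4:4@98; bids=[-] asks=[-]
After op 5 cancel(order #1): fills=none; bids=[-] asks=[-]
After op 6 cancel(order #1): fills=none; bids=[-] asks=[-]

Answer: 1@95,3@95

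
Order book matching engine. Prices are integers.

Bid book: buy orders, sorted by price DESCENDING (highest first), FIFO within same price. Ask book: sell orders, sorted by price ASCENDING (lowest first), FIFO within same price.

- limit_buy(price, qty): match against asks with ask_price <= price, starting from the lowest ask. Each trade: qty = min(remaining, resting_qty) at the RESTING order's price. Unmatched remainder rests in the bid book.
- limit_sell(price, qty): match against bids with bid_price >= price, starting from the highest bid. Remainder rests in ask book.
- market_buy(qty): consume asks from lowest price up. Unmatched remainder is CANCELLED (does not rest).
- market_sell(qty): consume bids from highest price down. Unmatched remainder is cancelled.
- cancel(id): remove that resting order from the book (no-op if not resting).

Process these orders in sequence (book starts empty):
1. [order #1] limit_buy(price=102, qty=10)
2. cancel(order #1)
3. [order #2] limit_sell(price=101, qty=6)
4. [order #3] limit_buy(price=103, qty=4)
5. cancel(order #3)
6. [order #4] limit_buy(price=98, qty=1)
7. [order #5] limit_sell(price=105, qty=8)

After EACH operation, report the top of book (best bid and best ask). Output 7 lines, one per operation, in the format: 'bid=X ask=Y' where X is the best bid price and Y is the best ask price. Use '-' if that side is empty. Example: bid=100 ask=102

After op 1 [order #1] limit_buy(price=102, qty=10): fills=none; bids=[#1:10@102] asks=[-]
After op 2 cancel(order #1): fills=none; bids=[-] asks=[-]
After op 3 [order #2] limit_sell(price=101, qty=6): fills=none; bids=[-] asks=[#2:6@101]
After op 4 [order #3] limit_buy(price=103, qty=4): fills=#3x#2:4@101; bids=[-] asks=[#2:2@101]
After op 5 cancel(order #3): fills=none; bids=[-] asks=[#2:2@101]
After op 6 [order #4] limit_buy(price=98, qty=1): fills=none; bids=[#4:1@98] asks=[#2:2@101]
After op 7 [order #5] limit_sell(price=105, qty=8): fills=none; bids=[#4:1@98] asks=[#2:2@101 #5:8@105]

Answer: bid=102 ask=-
bid=- ask=-
bid=- ask=101
bid=- ask=101
bid=- ask=101
bid=98 ask=101
bid=98 ask=101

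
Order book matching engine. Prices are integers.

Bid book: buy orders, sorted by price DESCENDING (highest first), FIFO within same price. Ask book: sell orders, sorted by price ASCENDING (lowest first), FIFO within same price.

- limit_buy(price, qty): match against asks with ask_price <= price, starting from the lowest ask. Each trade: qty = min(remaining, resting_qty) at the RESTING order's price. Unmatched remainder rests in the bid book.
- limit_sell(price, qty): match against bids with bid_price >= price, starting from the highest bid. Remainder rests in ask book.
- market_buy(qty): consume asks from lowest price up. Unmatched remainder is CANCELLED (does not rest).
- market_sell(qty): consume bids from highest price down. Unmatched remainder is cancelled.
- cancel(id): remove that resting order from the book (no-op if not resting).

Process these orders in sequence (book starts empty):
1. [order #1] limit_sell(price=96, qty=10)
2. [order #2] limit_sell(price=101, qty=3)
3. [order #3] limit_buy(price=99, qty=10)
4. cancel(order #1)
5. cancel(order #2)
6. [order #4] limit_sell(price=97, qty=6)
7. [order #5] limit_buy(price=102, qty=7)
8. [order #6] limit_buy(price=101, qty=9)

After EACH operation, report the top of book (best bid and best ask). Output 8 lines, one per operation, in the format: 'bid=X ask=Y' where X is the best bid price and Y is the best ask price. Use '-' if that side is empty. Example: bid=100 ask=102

After op 1 [order #1] limit_sell(price=96, qty=10): fills=none; bids=[-] asks=[#1:10@96]
After op 2 [order #2] limit_sell(price=101, qty=3): fills=none; bids=[-] asks=[#1:10@96 #2:3@101]
After op 3 [order #3] limit_buy(price=99, qty=10): fills=#3x#1:10@96; bids=[-] asks=[#2:3@101]
After op 4 cancel(order #1): fills=none; bids=[-] asks=[#2:3@101]
After op 5 cancel(order #2): fills=none; bids=[-] asks=[-]
After op 6 [order #4] limit_sell(price=97, qty=6): fills=none; bids=[-] asks=[#4:6@97]
After op 7 [order #5] limit_buy(price=102, qty=7): fills=#5x#4:6@97; bids=[#5:1@102] asks=[-]
After op 8 [order #6] limit_buy(price=101, qty=9): fills=none; bids=[#5:1@102 #6:9@101] asks=[-]

Answer: bid=- ask=96
bid=- ask=96
bid=- ask=101
bid=- ask=101
bid=- ask=-
bid=- ask=97
bid=102 ask=-
bid=102 ask=-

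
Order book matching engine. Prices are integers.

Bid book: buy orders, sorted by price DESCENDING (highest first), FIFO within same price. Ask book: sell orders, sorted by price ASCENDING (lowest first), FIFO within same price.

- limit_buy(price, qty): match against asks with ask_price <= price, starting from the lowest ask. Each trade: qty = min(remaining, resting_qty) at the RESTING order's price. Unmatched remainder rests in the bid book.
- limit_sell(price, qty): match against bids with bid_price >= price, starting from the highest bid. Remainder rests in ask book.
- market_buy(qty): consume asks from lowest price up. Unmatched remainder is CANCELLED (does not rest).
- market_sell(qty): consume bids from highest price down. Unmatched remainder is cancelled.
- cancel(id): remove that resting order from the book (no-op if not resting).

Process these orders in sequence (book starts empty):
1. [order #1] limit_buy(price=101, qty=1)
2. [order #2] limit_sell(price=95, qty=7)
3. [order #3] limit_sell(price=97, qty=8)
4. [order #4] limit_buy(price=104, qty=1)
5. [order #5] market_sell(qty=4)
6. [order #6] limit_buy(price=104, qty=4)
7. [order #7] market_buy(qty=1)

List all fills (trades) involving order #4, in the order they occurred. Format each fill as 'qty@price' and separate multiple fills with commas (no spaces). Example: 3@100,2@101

Answer: 1@95

Derivation:
After op 1 [order #1] limit_buy(price=101, qty=1): fills=none; bids=[#1:1@101] asks=[-]
After op 2 [order #2] limit_sell(price=95, qty=7): fills=#1x#2:1@101; bids=[-] asks=[#2:6@95]
After op 3 [order #3] limit_sell(price=97, qty=8): fills=none; bids=[-] asks=[#2:6@95 #3:8@97]
After op 4 [order #4] limit_buy(price=104, qty=1): fills=#4x#2:1@95; bids=[-] asks=[#2:5@95 #3:8@97]
After op 5 [order #5] market_sell(qty=4): fills=none; bids=[-] asks=[#2:5@95 #3:8@97]
After op 6 [order #6] limit_buy(price=104, qty=4): fills=#6x#2:4@95; bids=[-] asks=[#2:1@95 #3:8@97]
After op 7 [order #7] market_buy(qty=1): fills=#7x#2:1@95; bids=[-] asks=[#3:8@97]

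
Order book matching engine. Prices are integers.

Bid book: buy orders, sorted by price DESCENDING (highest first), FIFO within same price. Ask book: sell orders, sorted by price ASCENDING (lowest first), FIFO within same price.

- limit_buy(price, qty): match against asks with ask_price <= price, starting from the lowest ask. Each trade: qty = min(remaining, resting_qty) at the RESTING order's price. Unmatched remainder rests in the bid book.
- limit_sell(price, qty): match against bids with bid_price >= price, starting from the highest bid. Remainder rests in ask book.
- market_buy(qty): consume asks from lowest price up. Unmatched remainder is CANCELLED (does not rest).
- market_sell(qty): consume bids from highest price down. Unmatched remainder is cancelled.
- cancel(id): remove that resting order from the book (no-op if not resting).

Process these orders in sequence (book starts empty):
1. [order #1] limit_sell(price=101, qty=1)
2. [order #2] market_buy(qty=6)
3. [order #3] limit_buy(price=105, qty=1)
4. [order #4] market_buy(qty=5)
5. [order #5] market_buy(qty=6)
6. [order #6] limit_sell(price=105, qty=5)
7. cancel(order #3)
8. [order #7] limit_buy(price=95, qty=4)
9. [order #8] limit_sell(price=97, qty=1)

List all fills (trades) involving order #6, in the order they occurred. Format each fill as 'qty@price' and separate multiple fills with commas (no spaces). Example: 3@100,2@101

Answer: 1@105

Derivation:
After op 1 [order #1] limit_sell(price=101, qty=1): fills=none; bids=[-] asks=[#1:1@101]
After op 2 [order #2] market_buy(qty=6): fills=#2x#1:1@101; bids=[-] asks=[-]
After op 3 [order #3] limit_buy(price=105, qty=1): fills=none; bids=[#3:1@105] asks=[-]
After op 4 [order #4] market_buy(qty=5): fills=none; bids=[#3:1@105] asks=[-]
After op 5 [order #5] market_buy(qty=6): fills=none; bids=[#3:1@105] asks=[-]
After op 6 [order #6] limit_sell(price=105, qty=5): fills=#3x#6:1@105; bids=[-] asks=[#6:4@105]
After op 7 cancel(order #3): fills=none; bids=[-] asks=[#6:4@105]
After op 8 [order #7] limit_buy(price=95, qty=4): fills=none; bids=[#7:4@95] asks=[#6:4@105]
After op 9 [order #8] limit_sell(price=97, qty=1): fills=none; bids=[#7:4@95] asks=[#8:1@97 #6:4@105]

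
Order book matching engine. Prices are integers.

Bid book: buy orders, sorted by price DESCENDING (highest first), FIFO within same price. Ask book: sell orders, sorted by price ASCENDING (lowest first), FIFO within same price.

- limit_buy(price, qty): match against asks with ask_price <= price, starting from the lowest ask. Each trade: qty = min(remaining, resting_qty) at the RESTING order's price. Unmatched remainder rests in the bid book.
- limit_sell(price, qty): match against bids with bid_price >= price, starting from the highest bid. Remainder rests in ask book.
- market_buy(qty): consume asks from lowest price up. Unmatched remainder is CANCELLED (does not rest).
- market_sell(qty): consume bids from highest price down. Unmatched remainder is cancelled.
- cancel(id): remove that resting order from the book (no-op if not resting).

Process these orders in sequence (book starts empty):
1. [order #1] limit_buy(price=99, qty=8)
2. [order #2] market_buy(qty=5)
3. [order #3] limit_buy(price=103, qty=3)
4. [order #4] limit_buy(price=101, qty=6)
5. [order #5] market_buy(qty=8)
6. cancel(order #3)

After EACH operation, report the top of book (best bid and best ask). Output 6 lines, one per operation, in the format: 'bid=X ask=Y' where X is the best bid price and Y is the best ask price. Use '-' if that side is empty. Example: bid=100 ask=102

Answer: bid=99 ask=-
bid=99 ask=-
bid=103 ask=-
bid=103 ask=-
bid=103 ask=-
bid=101 ask=-

Derivation:
After op 1 [order #1] limit_buy(price=99, qty=8): fills=none; bids=[#1:8@99] asks=[-]
After op 2 [order #2] market_buy(qty=5): fills=none; bids=[#1:8@99] asks=[-]
After op 3 [order #3] limit_buy(price=103, qty=3): fills=none; bids=[#3:3@103 #1:8@99] asks=[-]
After op 4 [order #4] limit_buy(price=101, qty=6): fills=none; bids=[#3:3@103 #4:6@101 #1:8@99] asks=[-]
After op 5 [order #5] market_buy(qty=8): fills=none; bids=[#3:3@103 #4:6@101 #1:8@99] asks=[-]
After op 6 cancel(order #3): fills=none; bids=[#4:6@101 #1:8@99] asks=[-]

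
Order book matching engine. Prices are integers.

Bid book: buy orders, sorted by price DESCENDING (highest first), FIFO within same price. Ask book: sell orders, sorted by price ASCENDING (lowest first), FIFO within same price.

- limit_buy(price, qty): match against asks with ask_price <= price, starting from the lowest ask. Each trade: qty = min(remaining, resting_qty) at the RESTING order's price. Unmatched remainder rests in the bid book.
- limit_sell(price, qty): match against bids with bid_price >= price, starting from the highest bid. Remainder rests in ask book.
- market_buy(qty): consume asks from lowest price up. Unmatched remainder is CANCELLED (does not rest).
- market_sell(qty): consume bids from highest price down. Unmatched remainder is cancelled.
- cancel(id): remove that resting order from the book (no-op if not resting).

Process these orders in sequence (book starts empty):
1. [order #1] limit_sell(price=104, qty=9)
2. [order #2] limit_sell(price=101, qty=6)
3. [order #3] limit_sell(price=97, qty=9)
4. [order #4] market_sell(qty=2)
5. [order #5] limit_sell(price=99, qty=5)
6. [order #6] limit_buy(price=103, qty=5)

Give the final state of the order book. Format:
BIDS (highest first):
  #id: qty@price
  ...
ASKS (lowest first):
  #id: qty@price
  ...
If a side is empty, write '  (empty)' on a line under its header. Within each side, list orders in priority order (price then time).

After op 1 [order #1] limit_sell(price=104, qty=9): fills=none; bids=[-] asks=[#1:9@104]
After op 2 [order #2] limit_sell(price=101, qty=6): fills=none; bids=[-] asks=[#2:6@101 #1:9@104]
After op 3 [order #3] limit_sell(price=97, qty=9): fills=none; bids=[-] asks=[#3:9@97 #2:6@101 #1:9@104]
After op 4 [order #4] market_sell(qty=2): fills=none; bids=[-] asks=[#3:9@97 #2:6@101 #1:9@104]
After op 5 [order #5] limit_sell(price=99, qty=5): fills=none; bids=[-] asks=[#3:9@97 #5:5@99 #2:6@101 #1:9@104]
After op 6 [order #6] limit_buy(price=103, qty=5): fills=#6x#3:5@97; bids=[-] asks=[#3:4@97 #5:5@99 #2:6@101 #1:9@104]

Answer: BIDS (highest first):
  (empty)
ASKS (lowest first):
  #3: 4@97
  #5: 5@99
  #2: 6@101
  #1: 9@104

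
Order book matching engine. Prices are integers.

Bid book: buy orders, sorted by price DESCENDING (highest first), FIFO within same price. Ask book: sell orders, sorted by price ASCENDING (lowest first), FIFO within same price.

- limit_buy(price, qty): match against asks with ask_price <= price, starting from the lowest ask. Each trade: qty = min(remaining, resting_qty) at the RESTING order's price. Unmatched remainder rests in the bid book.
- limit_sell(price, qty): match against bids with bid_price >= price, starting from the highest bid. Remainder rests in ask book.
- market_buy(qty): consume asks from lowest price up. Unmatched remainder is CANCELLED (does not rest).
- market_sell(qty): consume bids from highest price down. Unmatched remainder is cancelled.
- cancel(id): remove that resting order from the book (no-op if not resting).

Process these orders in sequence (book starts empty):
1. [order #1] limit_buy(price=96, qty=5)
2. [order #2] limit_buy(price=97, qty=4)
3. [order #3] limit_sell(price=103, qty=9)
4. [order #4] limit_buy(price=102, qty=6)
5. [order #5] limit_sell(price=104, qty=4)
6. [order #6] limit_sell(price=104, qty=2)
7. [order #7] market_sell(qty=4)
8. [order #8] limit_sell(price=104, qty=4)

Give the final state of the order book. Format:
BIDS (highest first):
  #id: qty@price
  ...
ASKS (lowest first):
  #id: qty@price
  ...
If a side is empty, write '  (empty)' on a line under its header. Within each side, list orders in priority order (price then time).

After op 1 [order #1] limit_buy(price=96, qty=5): fills=none; bids=[#1:5@96] asks=[-]
After op 2 [order #2] limit_buy(price=97, qty=4): fills=none; bids=[#2:4@97 #1:5@96] asks=[-]
After op 3 [order #3] limit_sell(price=103, qty=9): fills=none; bids=[#2:4@97 #1:5@96] asks=[#3:9@103]
After op 4 [order #4] limit_buy(price=102, qty=6): fills=none; bids=[#4:6@102 #2:4@97 #1:5@96] asks=[#3:9@103]
After op 5 [order #5] limit_sell(price=104, qty=4): fills=none; bids=[#4:6@102 #2:4@97 #1:5@96] asks=[#3:9@103 #5:4@104]
After op 6 [order #6] limit_sell(price=104, qty=2): fills=none; bids=[#4:6@102 #2:4@97 #1:5@96] asks=[#3:9@103 #5:4@104 #6:2@104]
After op 7 [order #7] market_sell(qty=4): fills=#4x#7:4@102; bids=[#4:2@102 #2:4@97 #1:5@96] asks=[#3:9@103 #5:4@104 #6:2@104]
After op 8 [order #8] limit_sell(price=104, qty=4): fills=none; bids=[#4:2@102 #2:4@97 #1:5@96] asks=[#3:9@103 #5:4@104 #6:2@104 #8:4@104]

Answer: BIDS (highest first):
  #4: 2@102
  #2: 4@97
  #1: 5@96
ASKS (lowest first):
  #3: 9@103
  #5: 4@104
  #6: 2@104
  #8: 4@104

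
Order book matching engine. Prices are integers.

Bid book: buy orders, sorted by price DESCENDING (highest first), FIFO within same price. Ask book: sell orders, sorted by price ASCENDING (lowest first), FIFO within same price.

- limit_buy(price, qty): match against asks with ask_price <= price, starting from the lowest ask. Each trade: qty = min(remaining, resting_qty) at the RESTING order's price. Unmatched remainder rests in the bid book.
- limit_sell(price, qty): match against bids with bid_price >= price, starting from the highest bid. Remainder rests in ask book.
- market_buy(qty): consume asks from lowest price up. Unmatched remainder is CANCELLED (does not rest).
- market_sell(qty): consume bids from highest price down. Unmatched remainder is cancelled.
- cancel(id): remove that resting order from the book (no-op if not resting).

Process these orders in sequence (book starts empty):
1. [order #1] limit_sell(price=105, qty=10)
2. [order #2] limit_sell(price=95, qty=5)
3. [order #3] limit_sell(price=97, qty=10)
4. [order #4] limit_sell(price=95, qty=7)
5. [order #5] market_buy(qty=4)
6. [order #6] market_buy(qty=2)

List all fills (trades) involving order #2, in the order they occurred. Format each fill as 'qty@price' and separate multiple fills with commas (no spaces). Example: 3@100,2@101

After op 1 [order #1] limit_sell(price=105, qty=10): fills=none; bids=[-] asks=[#1:10@105]
After op 2 [order #2] limit_sell(price=95, qty=5): fills=none; bids=[-] asks=[#2:5@95 #1:10@105]
After op 3 [order #3] limit_sell(price=97, qty=10): fills=none; bids=[-] asks=[#2:5@95 #3:10@97 #1:10@105]
After op 4 [order #4] limit_sell(price=95, qty=7): fills=none; bids=[-] asks=[#2:5@95 #4:7@95 #3:10@97 #1:10@105]
After op 5 [order #5] market_buy(qty=4): fills=#5x#2:4@95; bids=[-] asks=[#2:1@95 #4:7@95 #3:10@97 #1:10@105]
After op 6 [order #6] market_buy(qty=2): fills=#6x#2:1@95 #6x#4:1@95; bids=[-] asks=[#4:6@95 #3:10@97 #1:10@105]

Answer: 4@95,1@95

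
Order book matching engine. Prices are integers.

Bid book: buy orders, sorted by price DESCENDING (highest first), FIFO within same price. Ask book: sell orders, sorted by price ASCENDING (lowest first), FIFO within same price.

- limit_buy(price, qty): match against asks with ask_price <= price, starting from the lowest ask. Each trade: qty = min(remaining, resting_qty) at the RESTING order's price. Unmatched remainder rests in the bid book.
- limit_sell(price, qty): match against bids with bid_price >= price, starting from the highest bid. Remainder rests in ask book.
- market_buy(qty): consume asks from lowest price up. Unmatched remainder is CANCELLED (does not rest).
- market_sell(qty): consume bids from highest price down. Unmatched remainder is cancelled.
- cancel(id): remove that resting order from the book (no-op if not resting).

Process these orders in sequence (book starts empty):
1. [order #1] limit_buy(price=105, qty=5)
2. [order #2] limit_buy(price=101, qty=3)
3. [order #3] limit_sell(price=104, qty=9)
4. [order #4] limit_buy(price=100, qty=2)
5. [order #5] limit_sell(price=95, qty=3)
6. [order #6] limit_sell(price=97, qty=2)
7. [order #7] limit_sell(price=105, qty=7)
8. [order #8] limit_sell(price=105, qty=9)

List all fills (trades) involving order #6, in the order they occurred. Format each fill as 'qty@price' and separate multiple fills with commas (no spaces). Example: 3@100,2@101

After op 1 [order #1] limit_buy(price=105, qty=5): fills=none; bids=[#1:5@105] asks=[-]
After op 2 [order #2] limit_buy(price=101, qty=3): fills=none; bids=[#1:5@105 #2:3@101] asks=[-]
After op 3 [order #3] limit_sell(price=104, qty=9): fills=#1x#3:5@105; bids=[#2:3@101] asks=[#3:4@104]
After op 4 [order #4] limit_buy(price=100, qty=2): fills=none; bids=[#2:3@101 #4:2@100] asks=[#3:4@104]
After op 5 [order #5] limit_sell(price=95, qty=3): fills=#2x#5:3@101; bids=[#4:2@100] asks=[#3:4@104]
After op 6 [order #6] limit_sell(price=97, qty=2): fills=#4x#6:2@100; bids=[-] asks=[#3:4@104]
After op 7 [order #7] limit_sell(price=105, qty=7): fills=none; bids=[-] asks=[#3:4@104 #7:7@105]
After op 8 [order #8] limit_sell(price=105, qty=9): fills=none; bids=[-] asks=[#3:4@104 #7:7@105 #8:9@105]

Answer: 2@100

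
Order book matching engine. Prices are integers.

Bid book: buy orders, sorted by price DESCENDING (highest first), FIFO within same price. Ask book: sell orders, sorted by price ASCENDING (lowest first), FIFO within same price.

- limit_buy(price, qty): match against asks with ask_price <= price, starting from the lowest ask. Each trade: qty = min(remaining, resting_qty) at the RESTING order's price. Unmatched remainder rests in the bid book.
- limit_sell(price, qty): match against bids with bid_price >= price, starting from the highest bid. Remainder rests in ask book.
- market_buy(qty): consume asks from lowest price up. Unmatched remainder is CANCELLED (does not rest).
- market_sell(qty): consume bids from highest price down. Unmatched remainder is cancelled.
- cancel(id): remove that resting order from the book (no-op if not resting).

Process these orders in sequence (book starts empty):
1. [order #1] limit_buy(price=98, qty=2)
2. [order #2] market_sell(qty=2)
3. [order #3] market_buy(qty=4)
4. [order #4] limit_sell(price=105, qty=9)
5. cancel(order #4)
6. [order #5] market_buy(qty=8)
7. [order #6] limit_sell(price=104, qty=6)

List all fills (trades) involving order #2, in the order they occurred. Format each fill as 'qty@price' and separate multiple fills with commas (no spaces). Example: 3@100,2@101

After op 1 [order #1] limit_buy(price=98, qty=2): fills=none; bids=[#1:2@98] asks=[-]
After op 2 [order #2] market_sell(qty=2): fills=#1x#2:2@98; bids=[-] asks=[-]
After op 3 [order #3] market_buy(qty=4): fills=none; bids=[-] asks=[-]
After op 4 [order #4] limit_sell(price=105, qty=9): fills=none; bids=[-] asks=[#4:9@105]
After op 5 cancel(order #4): fills=none; bids=[-] asks=[-]
After op 6 [order #5] market_buy(qty=8): fills=none; bids=[-] asks=[-]
After op 7 [order #6] limit_sell(price=104, qty=6): fills=none; bids=[-] asks=[#6:6@104]

Answer: 2@98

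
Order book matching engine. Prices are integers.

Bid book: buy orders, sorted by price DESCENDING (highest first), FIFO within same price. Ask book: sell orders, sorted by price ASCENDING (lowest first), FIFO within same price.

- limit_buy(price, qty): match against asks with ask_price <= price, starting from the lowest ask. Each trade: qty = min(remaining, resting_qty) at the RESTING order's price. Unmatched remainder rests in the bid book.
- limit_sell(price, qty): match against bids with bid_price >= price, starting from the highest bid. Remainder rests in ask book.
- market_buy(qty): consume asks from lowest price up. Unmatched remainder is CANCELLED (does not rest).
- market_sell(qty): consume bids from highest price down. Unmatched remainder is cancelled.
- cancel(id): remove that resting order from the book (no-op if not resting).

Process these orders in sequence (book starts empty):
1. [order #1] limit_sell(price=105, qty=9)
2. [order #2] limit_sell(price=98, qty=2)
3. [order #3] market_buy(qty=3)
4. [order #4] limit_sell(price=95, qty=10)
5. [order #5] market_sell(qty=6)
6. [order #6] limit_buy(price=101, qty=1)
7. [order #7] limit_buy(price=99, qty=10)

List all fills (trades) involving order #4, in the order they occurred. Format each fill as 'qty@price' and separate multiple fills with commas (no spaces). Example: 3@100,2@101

Answer: 1@95,9@95

Derivation:
After op 1 [order #1] limit_sell(price=105, qty=9): fills=none; bids=[-] asks=[#1:9@105]
After op 2 [order #2] limit_sell(price=98, qty=2): fills=none; bids=[-] asks=[#2:2@98 #1:9@105]
After op 3 [order #3] market_buy(qty=3): fills=#3x#2:2@98 #3x#1:1@105; bids=[-] asks=[#1:8@105]
After op 4 [order #4] limit_sell(price=95, qty=10): fills=none; bids=[-] asks=[#4:10@95 #1:8@105]
After op 5 [order #5] market_sell(qty=6): fills=none; bids=[-] asks=[#4:10@95 #1:8@105]
After op 6 [order #6] limit_buy(price=101, qty=1): fills=#6x#4:1@95; bids=[-] asks=[#4:9@95 #1:8@105]
After op 7 [order #7] limit_buy(price=99, qty=10): fills=#7x#4:9@95; bids=[#7:1@99] asks=[#1:8@105]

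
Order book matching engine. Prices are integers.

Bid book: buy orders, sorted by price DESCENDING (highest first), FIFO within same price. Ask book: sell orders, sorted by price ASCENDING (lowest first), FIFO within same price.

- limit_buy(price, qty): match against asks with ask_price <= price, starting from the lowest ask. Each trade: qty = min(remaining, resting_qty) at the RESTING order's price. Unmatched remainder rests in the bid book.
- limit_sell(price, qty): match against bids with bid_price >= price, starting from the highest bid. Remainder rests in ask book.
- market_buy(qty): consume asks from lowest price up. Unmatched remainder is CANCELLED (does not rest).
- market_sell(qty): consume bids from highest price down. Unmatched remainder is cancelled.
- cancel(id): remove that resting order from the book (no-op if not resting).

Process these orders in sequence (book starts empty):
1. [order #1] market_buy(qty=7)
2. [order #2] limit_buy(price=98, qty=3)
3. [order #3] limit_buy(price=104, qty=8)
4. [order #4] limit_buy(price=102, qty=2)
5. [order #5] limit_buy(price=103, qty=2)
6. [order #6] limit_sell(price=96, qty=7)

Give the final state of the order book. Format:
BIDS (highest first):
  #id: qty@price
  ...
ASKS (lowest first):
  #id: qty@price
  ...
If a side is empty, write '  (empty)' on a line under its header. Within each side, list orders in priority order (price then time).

After op 1 [order #1] market_buy(qty=7): fills=none; bids=[-] asks=[-]
After op 2 [order #2] limit_buy(price=98, qty=3): fills=none; bids=[#2:3@98] asks=[-]
After op 3 [order #3] limit_buy(price=104, qty=8): fills=none; bids=[#3:8@104 #2:3@98] asks=[-]
After op 4 [order #4] limit_buy(price=102, qty=2): fills=none; bids=[#3:8@104 #4:2@102 #2:3@98] asks=[-]
After op 5 [order #5] limit_buy(price=103, qty=2): fills=none; bids=[#3:8@104 #5:2@103 #4:2@102 #2:3@98] asks=[-]
After op 6 [order #6] limit_sell(price=96, qty=7): fills=#3x#6:7@104; bids=[#3:1@104 #5:2@103 #4:2@102 #2:3@98] asks=[-]

Answer: BIDS (highest first):
  #3: 1@104
  #5: 2@103
  #4: 2@102
  #2: 3@98
ASKS (lowest first):
  (empty)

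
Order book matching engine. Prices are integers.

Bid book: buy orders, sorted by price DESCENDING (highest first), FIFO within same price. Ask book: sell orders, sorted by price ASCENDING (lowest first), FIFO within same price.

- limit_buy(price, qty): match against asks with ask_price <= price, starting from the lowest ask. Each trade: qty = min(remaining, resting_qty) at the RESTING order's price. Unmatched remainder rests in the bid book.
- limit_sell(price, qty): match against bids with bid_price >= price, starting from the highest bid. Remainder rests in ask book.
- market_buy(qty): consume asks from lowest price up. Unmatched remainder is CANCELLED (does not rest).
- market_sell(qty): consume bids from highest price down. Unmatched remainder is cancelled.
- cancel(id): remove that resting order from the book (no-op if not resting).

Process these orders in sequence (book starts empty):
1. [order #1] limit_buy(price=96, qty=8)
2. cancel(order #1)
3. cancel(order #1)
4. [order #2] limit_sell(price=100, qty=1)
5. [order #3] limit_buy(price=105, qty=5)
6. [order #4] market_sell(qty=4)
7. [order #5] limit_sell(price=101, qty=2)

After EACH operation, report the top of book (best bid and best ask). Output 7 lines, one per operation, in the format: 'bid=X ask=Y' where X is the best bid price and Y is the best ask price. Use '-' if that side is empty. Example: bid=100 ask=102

Answer: bid=96 ask=-
bid=- ask=-
bid=- ask=-
bid=- ask=100
bid=105 ask=-
bid=- ask=-
bid=- ask=101

Derivation:
After op 1 [order #1] limit_buy(price=96, qty=8): fills=none; bids=[#1:8@96] asks=[-]
After op 2 cancel(order #1): fills=none; bids=[-] asks=[-]
After op 3 cancel(order #1): fills=none; bids=[-] asks=[-]
After op 4 [order #2] limit_sell(price=100, qty=1): fills=none; bids=[-] asks=[#2:1@100]
After op 5 [order #3] limit_buy(price=105, qty=5): fills=#3x#2:1@100; bids=[#3:4@105] asks=[-]
After op 6 [order #4] market_sell(qty=4): fills=#3x#4:4@105; bids=[-] asks=[-]
After op 7 [order #5] limit_sell(price=101, qty=2): fills=none; bids=[-] asks=[#5:2@101]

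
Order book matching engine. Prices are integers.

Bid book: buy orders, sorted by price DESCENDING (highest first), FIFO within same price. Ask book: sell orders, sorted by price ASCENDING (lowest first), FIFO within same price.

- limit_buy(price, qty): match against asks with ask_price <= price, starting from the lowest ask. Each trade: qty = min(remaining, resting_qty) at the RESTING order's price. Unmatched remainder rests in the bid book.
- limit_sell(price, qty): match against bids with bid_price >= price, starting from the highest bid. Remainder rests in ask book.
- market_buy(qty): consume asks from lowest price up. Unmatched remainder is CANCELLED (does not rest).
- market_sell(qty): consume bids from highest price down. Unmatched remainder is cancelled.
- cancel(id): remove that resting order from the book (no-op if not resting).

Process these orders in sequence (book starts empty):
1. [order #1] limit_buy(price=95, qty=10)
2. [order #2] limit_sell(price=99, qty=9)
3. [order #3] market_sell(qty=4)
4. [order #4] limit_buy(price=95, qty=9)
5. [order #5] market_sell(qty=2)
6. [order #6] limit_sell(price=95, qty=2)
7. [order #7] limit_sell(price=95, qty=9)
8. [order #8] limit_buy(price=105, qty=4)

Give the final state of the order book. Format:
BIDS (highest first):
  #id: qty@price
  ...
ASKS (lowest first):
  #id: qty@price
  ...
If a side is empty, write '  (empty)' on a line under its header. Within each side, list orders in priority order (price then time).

Answer: BIDS (highest first):
  #4: 2@95
ASKS (lowest first):
  #2: 5@99

Derivation:
After op 1 [order #1] limit_buy(price=95, qty=10): fills=none; bids=[#1:10@95] asks=[-]
After op 2 [order #2] limit_sell(price=99, qty=9): fills=none; bids=[#1:10@95] asks=[#2:9@99]
After op 3 [order #3] market_sell(qty=4): fills=#1x#3:4@95; bids=[#1:6@95] asks=[#2:9@99]
After op 4 [order #4] limit_buy(price=95, qty=9): fills=none; bids=[#1:6@95 #4:9@95] asks=[#2:9@99]
After op 5 [order #5] market_sell(qty=2): fills=#1x#5:2@95; bids=[#1:4@95 #4:9@95] asks=[#2:9@99]
After op 6 [order #6] limit_sell(price=95, qty=2): fills=#1x#6:2@95; bids=[#1:2@95 #4:9@95] asks=[#2:9@99]
After op 7 [order #7] limit_sell(price=95, qty=9): fills=#1x#7:2@95 #4x#7:7@95; bids=[#4:2@95] asks=[#2:9@99]
After op 8 [order #8] limit_buy(price=105, qty=4): fills=#8x#2:4@99; bids=[#4:2@95] asks=[#2:5@99]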